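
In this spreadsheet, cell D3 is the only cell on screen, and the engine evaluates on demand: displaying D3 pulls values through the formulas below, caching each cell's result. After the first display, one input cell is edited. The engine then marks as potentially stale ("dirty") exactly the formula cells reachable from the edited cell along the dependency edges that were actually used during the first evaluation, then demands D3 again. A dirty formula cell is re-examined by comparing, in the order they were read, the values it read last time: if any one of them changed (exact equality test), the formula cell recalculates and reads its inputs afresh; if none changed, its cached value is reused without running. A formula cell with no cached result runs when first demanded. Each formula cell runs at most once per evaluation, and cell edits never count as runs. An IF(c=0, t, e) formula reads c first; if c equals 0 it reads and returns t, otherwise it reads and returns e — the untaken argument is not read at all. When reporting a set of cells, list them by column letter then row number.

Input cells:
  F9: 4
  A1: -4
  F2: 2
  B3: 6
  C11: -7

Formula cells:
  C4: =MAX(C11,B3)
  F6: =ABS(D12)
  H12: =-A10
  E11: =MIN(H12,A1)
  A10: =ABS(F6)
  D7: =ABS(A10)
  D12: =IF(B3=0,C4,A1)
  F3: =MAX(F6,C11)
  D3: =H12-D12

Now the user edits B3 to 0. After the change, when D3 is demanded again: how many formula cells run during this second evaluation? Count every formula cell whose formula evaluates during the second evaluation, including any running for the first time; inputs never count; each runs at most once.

Initial pass — values computed on the first demand:
  D12 = IF(B3=0: B3=6 -> else branch A1) = -4
  F6 = ABS(-4) = 4
  A10 = ABS(4) = 4
  H12 = -(4) = -4
  D3 = -4 - -4 = 0

Second demand — change propagation:
  C4: newly demanded (no cache) — executes and yields 0.
  D12: re-runs because B3 6->0; new result 0.
  F6: re-runs because D12 -4->0; new result 0.
  A10: re-runs because F6 4->0; new result 0.
  H12: re-runs because A10 4->0; new result 0.
  D3: re-runs because H12 -4->0; D12 -4->0; new result 0 (unchanged).

The important point: the flipped condition pulls in fresh nodes; C4 runs for the first time.

Run set: A10, C4, D3, D12, F6, H12 (6 run).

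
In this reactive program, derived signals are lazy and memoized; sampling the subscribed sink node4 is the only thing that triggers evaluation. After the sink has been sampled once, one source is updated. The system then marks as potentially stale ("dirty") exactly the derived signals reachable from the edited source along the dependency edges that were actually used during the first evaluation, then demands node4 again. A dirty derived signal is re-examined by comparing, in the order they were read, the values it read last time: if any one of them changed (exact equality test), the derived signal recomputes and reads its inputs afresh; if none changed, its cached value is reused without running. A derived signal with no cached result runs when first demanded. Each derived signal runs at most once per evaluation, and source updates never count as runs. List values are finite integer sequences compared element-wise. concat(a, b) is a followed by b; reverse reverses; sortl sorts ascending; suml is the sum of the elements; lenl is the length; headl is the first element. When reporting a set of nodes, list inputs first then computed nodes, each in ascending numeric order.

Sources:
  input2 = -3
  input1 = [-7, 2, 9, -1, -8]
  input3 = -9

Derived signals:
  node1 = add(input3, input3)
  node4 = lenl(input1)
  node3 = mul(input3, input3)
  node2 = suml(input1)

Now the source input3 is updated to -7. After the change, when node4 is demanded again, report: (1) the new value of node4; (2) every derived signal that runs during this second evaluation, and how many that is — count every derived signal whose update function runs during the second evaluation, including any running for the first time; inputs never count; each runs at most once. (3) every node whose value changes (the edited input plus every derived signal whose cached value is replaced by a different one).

First demand of the output computes:
  node4 = lenl([-7, 2, 9, -1, -8]) = 5

After the edit, cleaning proceeds:
  input3 only reaches undemanded nodes; the second demand re-runs nothing.

Note the shortcut — input3 feeds only undemanded nodes, so no recomputation happens.

Demanding node4 again yields 5.
0 derived signals run: none.
The nodes whose values change: input3.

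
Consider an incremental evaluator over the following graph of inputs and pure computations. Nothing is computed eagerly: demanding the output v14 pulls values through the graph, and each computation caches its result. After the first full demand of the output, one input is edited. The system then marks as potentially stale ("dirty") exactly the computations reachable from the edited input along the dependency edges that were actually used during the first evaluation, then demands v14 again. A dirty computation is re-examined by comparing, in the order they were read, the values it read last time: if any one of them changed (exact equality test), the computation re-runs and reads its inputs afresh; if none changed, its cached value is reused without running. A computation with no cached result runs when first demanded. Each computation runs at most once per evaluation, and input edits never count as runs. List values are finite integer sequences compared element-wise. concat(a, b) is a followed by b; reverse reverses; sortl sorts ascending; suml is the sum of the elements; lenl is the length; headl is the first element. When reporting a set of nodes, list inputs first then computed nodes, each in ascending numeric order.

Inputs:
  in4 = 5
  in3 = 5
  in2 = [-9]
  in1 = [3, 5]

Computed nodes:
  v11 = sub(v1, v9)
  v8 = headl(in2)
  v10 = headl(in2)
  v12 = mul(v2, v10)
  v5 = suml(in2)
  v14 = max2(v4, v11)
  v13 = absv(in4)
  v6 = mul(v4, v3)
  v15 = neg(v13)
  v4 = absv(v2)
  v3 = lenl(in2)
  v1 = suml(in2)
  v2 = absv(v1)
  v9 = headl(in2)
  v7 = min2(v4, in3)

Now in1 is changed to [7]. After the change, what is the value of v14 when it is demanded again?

v14 now evaluates to 9.
The important point: nothing the output needs ever reads in1, so the edit is invisible to it.

Initial pass — values computed on the first demand:
  v1 = suml([-9]) = -9
  v2 = absv(-9) = 9
  v4 = absv(9) = 9
  v9 = headl([-9]) = -9
  v11 = sub(-9, -9) = 0
  v14 = max2(9, 0) = 9

Second demand — change propagation:
  no demanded computation ever read in1, so the edit dirties nothing and nothing runs.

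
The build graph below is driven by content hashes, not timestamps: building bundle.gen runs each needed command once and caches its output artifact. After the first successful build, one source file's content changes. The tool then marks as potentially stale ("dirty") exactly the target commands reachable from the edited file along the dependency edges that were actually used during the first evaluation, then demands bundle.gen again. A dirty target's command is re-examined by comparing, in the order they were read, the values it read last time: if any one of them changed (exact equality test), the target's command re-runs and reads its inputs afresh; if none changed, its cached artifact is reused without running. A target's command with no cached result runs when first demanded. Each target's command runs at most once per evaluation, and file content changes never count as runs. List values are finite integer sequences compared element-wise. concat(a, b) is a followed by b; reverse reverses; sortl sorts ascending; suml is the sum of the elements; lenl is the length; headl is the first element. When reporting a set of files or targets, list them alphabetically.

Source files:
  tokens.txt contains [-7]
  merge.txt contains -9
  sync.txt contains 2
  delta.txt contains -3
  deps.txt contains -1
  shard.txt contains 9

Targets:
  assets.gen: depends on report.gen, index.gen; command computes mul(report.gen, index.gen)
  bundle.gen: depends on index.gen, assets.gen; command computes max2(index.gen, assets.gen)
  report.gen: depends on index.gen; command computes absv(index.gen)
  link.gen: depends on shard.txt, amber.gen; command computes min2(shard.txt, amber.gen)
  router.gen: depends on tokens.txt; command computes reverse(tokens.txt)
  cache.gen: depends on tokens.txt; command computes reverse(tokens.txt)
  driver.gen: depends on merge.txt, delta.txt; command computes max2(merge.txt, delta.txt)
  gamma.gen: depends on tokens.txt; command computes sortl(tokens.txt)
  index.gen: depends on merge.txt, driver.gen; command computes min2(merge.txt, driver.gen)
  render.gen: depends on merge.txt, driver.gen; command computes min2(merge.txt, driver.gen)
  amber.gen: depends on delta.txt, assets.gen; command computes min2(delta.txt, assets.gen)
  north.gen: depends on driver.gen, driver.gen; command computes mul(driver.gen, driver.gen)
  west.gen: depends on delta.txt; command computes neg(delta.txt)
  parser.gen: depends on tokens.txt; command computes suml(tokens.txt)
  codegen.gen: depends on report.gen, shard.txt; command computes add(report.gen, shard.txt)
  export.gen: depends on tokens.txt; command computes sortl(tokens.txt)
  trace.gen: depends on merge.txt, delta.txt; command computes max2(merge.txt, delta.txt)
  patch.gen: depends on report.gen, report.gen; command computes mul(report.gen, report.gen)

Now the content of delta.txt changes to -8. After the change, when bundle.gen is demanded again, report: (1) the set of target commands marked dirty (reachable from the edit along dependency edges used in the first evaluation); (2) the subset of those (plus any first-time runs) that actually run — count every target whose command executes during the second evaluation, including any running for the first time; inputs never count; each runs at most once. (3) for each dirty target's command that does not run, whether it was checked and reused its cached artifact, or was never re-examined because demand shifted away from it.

Dirty set: assets.gen, bundle.gen, driver.gen, index.gen, report.gen.
Run set: driver.gen, index.gen (2 run).
Re-examined without running (cache reused): assets.gen, bundle.gen, report.gen.
The important point: index.gen recomputes to an identical value, and the output ends up unchanged.

Initial pass — values computed on the first demand:
  driver.gen = max2(-9, -3) = -3
  index.gen = min2(-9, -3) = -9
  report.gen = absv(-9) = 9
  assets.gen = mul(9, -9) = -81
  bundle.gen = max2(-9, -81) = -9

Second demand — change propagation:
  driver.gen: re-runs because delta.txt -3->-8; new result -8.
  index.gen: re-runs because driver.gen -3->-8; new result -9 (unchanged).
  report.gen: re-examined; everything it read last time is the same (index.gen unchanged) — cache 9 kept, no run.
  assets.gen: re-examined; everything it read last time is the same (report.gen unchanged, index.gen unchanged) — cache -81 kept, no run.
  bundle.gen: re-examined; everything it read last time is the same (index.gen unchanged, assets.gen unchanged) — cache -9 kept, no run.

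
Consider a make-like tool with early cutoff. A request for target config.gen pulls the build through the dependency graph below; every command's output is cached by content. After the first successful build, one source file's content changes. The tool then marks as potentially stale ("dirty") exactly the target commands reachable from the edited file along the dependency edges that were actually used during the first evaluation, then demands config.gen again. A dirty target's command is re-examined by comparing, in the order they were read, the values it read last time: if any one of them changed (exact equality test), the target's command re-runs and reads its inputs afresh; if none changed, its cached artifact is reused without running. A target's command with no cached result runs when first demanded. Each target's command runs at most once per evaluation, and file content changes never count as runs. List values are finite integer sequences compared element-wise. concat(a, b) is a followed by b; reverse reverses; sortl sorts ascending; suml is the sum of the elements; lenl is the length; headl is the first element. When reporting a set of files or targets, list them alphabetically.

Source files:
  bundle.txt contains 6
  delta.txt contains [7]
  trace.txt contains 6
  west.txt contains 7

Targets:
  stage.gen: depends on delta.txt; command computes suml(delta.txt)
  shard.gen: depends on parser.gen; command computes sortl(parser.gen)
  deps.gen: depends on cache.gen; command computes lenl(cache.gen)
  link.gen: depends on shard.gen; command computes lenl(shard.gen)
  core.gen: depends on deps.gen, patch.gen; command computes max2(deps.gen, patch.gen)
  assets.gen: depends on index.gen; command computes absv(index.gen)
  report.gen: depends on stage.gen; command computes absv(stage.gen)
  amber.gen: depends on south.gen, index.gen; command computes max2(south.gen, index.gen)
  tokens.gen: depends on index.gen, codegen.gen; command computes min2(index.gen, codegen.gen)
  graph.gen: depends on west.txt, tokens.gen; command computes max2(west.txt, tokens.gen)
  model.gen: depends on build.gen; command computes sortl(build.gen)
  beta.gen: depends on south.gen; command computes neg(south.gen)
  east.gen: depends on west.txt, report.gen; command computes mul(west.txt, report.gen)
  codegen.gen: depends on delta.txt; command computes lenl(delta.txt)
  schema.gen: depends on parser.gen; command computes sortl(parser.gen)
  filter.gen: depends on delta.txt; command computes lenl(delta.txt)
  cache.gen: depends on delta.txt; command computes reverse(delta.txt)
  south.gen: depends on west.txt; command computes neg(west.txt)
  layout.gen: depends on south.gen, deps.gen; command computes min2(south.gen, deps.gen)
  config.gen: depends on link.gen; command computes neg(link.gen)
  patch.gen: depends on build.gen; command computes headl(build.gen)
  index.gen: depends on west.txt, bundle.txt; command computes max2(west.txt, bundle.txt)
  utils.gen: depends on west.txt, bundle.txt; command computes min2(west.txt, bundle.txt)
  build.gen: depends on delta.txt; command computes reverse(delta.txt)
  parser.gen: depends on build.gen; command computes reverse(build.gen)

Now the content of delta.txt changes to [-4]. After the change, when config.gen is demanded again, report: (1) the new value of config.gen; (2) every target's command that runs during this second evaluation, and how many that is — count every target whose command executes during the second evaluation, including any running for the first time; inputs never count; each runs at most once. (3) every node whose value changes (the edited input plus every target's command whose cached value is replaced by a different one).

Demanding config.gen again yields -1.
4 target commands run: build.gen, link.gen, parser.gen, shard.gen.
The nodes whose values change: build.gen, delta.txt, parser.gen, shard.gen.
Note the absorption at link.gen: it re-runs yet its value is the same, leaving the output's value untouched.

First demand of the output computes:
  build.gen = reverse([7]) = [7]
  parser.gen = reverse([7]) = [7]
  shard.gen = sortl([7]) = [7]
  link.gen = lenl([7]) = 1
  config.gen = neg(1) = -1

After the edit, cleaning proceeds:
  build.gen: a read changed (delta.txt [7]->[-4]) — executes, giving [-4].
  parser.gen: a read changed (build.gen [7]->[-4]) — executes, giving [-4].
  shard.gen: a read changed (parser.gen [7]->[-4]) — executes, giving [-4].
  link.gen: a read changed (shard.gen [7]->[-4]) — executes, giving 1 — identical to its old value.
  config.gen: dirty, but its reads are unchanged (link.gen unchanged); cached -1 stands.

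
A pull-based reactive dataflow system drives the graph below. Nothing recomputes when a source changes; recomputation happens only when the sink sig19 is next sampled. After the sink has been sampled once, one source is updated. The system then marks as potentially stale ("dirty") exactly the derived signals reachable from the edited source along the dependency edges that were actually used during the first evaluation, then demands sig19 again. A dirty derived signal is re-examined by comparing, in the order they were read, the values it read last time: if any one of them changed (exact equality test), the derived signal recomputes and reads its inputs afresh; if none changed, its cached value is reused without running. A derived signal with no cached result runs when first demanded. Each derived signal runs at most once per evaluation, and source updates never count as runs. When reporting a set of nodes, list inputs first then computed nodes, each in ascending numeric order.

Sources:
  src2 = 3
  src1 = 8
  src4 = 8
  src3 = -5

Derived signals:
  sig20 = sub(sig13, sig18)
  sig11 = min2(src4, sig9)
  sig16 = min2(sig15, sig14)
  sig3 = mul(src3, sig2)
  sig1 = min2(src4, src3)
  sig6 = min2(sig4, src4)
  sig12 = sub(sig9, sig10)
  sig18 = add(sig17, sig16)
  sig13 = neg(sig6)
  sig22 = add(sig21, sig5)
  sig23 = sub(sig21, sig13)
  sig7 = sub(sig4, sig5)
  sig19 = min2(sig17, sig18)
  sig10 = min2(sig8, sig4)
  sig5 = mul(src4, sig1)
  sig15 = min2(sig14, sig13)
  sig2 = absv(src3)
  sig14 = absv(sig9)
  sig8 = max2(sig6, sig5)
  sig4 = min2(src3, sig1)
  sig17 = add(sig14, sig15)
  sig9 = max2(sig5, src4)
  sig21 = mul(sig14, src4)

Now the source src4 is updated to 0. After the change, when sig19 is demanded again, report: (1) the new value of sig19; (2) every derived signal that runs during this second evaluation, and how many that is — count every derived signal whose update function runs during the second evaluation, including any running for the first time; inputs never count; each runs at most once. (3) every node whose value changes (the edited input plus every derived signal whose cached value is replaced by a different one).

New value of sig19: 0.
Derived signals that run: sig1, sig5, sig6, sig9, sig14, sig15, sig16, sig17, sig18, sig19 — 10 in total.
Values that change: src4, sig5, sig9, sig14, sig15, sig16, sig17, sig18, sig19.
Key observation: the cutoff stops propagation at sig4 — its inputs' values are unchanged, so it reuses its cache.

First evaluation (everything demanded from the output):
  sig1 = min2(8, -5) = -5
  sig4 = min2(-5, -5) = -5
  sig5 = mul(8, -5) = -40
  sig6 = min2(-5, 8) = -5
  sig9 = max2(-40, 8) = 8
  sig13 = neg(-5) = 5
  sig14 = absv(8) = 8
  sig15 = min2(8, 5) = 5
  sig16 = min2(5, 8) = 5
  sig17 = add(8, 5) = 13
  sig18 = add(13, 5) = 18
  sig19 = min2(13, 18) = 13

Propagation after the edit:
  sig1: runs — src4 8->0; result -5 (same value as before).
  sig4: checked — values it read are unchanged (src3 unchanged, sig1 unchanged); reused cached -5 without running.
  sig5: runs — src4 8->0; result 0.
  sig6: runs — src4 8->0; result -5 (same value as before).
  sig9: runs — sig5 -40->0; src4 8->0; result 0.
  sig13: checked — values it read are unchanged (sig6 unchanged); reused cached 5 without running.
  sig14: runs — sig9 8->0; result 0.
  sig15: runs — sig14 8->0; result 0.
  sig16: runs — sig15 5->0; sig14 8->0; result 0.
  sig17: runs — sig14 8->0; sig15 5->0; result 0.
  sig18: runs — sig17 13->0; sig16 5->0; result 0.
  sig19: runs — sig17 13->0; sig18 18->0; result 0.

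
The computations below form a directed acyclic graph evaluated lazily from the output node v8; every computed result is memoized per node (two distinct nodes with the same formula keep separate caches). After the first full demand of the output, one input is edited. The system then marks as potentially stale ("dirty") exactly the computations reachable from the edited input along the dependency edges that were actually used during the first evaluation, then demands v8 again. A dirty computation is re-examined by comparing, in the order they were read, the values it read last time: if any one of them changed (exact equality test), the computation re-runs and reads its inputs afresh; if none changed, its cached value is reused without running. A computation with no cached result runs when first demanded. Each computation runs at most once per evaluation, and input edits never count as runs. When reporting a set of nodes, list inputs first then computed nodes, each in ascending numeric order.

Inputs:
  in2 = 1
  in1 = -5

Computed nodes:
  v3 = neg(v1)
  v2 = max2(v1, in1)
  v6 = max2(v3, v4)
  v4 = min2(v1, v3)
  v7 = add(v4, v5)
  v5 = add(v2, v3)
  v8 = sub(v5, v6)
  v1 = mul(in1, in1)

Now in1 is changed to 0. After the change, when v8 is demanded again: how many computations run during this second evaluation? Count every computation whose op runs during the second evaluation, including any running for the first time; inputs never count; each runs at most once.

First demand of the output computes:
  v1 = mul(-5, -5) = 25
  v2 = max2(25, -5) = 25
  v3 = neg(25) = -25
  v4 = min2(25, -25) = -25
  v5 = add(25, -25) = 0
  v6 = max2(-25, -25) = -25
  v8 = sub(0, -25) = 25

After the edit, cleaning proceeds:
  v1: a read changed (in1 -5->0; in1 -5->0) — executes, giving 0.
  v2: a read changed (v1 25->0; in1 -5->0) — executes, giving 0.
  v3: a read changed (v1 25->0) — executes, giving 0.
  v4: a read changed (v1 25->0; v3 -25->0) — executes, giving 0.
  v5: a read changed (v2 25->0; v3 -25->0) — executes, giving 0 — identical to its old value.
  v6: a read changed (v3 -25->0; v4 -25->0) — executes, giving 0.
  v8: a read changed (v6 -25->0) — executes, giving 0.

7 computations run: v1, v2, v3, v4, v5, v6, v8.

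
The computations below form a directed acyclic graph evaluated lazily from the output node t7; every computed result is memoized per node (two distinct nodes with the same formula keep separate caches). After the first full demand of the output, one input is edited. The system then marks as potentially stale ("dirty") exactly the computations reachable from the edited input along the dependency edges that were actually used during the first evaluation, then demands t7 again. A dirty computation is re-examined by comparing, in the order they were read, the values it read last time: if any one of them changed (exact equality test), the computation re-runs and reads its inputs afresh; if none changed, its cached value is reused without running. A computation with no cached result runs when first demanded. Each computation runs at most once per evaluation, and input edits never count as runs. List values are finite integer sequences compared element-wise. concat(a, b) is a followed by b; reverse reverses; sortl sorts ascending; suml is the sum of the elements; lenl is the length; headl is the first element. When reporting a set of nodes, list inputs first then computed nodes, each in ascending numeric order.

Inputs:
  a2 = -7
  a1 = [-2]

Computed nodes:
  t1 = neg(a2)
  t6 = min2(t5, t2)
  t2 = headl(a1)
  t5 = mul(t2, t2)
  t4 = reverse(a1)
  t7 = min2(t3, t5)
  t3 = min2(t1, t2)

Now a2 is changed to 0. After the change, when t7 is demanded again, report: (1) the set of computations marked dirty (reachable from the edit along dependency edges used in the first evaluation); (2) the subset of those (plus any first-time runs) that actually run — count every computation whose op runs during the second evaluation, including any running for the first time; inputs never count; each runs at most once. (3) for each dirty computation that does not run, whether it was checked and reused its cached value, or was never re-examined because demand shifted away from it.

The edit dirties: t1, t3, t7.
2 computations run: t1, t3.
Cache hits after checking: t7.
Note the absorption at t3: it re-runs yet its value is the same, leaving the output's value untouched.

First demand of the output computes:
  t1 = neg(-7) = 7
  t2 = headl([-2]) = -2
  t3 = min2(7, -2) = -2
  t5 = mul(-2, -2) = 4
  t7 = min2(-2, 4) = -2

After the edit, cleaning proceeds:
  t1: a read changed (a2 -7->0) — executes, giving 0.
  t3: a read changed (t1 7->0) — executes, giving -2 — identical to its old value.
  t7: dirty, but its reads are unchanged (t3 unchanged, t5 unchanged); cached -2 stands.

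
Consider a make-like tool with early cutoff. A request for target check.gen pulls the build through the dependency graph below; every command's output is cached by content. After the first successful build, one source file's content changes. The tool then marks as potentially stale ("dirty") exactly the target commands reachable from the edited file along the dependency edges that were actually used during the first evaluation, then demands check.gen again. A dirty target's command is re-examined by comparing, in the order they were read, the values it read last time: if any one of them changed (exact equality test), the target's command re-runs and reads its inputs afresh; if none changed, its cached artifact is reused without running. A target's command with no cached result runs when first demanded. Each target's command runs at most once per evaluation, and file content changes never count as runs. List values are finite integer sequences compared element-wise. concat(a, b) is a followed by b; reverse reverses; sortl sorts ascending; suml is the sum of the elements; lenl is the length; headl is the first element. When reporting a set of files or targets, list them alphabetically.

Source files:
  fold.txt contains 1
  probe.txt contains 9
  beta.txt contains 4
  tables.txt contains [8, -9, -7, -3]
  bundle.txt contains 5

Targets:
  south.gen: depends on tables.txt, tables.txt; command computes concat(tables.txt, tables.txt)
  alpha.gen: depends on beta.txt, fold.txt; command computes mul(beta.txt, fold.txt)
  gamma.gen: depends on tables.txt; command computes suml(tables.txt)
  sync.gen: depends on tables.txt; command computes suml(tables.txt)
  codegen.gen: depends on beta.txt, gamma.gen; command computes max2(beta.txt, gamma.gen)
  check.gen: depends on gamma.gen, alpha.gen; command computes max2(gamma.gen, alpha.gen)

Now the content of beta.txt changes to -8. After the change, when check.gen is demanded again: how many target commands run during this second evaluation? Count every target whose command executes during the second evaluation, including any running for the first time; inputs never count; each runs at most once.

2 target commands run: alpha.gen, check.gen.

First demand of the output computes:
  alpha.gen = mul(4, 1) = 4
  gamma.gen = suml([8, -9, -7, -3]) = -11
  check.gen = max2(-11, 4) = 4

After the edit, cleaning proceeds:
  alpha.gen: a read changed (beta.txt 4->-8) — executes, giving -8.
  check.gen: a read changed (alpha.gen 4->-8) — executes, giving -8.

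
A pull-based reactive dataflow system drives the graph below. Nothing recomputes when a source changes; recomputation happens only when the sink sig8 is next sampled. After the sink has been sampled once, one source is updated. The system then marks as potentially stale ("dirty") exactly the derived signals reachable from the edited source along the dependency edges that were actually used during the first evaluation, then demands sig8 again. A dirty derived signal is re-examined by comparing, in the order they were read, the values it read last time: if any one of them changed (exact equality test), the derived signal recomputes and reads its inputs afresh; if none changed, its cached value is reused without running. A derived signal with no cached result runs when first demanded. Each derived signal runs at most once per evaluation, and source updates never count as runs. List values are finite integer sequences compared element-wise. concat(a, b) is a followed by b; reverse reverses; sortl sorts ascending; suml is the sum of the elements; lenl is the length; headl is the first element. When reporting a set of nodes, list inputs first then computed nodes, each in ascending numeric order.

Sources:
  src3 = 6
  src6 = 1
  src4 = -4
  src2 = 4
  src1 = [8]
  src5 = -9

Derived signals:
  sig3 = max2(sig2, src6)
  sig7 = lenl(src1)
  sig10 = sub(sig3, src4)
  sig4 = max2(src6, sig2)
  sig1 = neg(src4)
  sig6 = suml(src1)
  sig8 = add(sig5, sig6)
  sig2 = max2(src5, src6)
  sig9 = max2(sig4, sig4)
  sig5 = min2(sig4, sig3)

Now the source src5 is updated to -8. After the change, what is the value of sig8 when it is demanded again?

First evaluation (everything demanded from the output):
  sig2 = max2(-9, 1) = 1
  sig3 = max2(1, 1) = 1
  sig4 = max2(1, 1) = 1
  sig5 = min2(1, 1) = 1
  sig6 = suml([8]) = 8
  sig8 = add(1, 8) = 9

Propagation after the edit:
  sig2: runs — src5 -9->-8; result 1 (same value as before).
  sig3: checked — values it read are unchanged (sig2 unchanged, src6 unchanged); reused cached 1 without running.
  sig4: checked — values it read are unchanged (src6 unchanged, sig2 unchanged); reused cached 1 without running.
  sig5: checked — values it read are unchanged (sig4 unchanged, sig3 unchanged); reused cached 1 without running.
  sig8: checked — values it read are unchanged (sig5 unchanged, sig6 unchanged); reused cached 9 without running.

Key observation: the change is absorbed at sig2 — it re-runs but produces the same value, and the output's value is unchanged.

New value of sig8: 9.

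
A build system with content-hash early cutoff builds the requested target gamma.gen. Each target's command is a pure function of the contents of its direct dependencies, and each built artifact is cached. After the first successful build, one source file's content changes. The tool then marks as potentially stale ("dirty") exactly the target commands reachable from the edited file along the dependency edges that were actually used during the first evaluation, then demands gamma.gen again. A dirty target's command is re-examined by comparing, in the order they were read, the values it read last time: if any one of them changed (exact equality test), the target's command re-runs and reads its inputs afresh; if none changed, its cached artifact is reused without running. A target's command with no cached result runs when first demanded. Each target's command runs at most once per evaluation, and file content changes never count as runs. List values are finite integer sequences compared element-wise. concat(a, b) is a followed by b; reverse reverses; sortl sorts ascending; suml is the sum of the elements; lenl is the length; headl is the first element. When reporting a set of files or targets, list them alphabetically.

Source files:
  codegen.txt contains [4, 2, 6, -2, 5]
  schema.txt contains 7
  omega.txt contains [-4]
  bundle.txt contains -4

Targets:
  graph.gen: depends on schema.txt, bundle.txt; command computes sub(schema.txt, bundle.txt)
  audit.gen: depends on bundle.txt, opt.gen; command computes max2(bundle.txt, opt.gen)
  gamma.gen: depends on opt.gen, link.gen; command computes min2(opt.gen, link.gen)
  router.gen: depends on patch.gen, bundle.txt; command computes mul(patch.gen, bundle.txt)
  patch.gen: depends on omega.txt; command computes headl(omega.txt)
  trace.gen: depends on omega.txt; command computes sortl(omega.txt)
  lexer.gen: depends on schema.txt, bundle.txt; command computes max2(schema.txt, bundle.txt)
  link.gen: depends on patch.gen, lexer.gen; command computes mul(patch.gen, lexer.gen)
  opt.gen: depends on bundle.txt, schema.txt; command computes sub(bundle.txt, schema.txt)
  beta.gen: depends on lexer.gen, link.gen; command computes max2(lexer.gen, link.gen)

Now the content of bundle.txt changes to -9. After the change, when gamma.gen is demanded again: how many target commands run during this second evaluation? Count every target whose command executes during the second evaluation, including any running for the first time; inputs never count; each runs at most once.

First evaluation (everything demanded from the output):
  lexer.gen = max2(7, -4) = 7
  opt.gen = sub(-4, 7) = -11
  patch.gen = headl([-4]) = -4
  link.gen = mul(-4, 7) = -28
  gamma.gen = min2(-11, -28) = -28

Propagation after the edit:
  lexer.gen: runs — bundle.txt -4->-9; result 7 (same value as before).
  link.gen: checked — values it read are unchanged (patch.gen unchanged, lexer.gen unchanged); reused cached -28 without running.
  opt.gen: runs — bundle.txt -4->-9; result -16.
  gamma.gen: runs — opt.gen -11->-16; result -28 (same value as before).

Key observation: the cutoff stops propagation at link.gen — its inputs' values are unchanged, so it reuses its cache.

Target commands that run: gamma.gen, lexer.gen, opt.gen — 3 in total.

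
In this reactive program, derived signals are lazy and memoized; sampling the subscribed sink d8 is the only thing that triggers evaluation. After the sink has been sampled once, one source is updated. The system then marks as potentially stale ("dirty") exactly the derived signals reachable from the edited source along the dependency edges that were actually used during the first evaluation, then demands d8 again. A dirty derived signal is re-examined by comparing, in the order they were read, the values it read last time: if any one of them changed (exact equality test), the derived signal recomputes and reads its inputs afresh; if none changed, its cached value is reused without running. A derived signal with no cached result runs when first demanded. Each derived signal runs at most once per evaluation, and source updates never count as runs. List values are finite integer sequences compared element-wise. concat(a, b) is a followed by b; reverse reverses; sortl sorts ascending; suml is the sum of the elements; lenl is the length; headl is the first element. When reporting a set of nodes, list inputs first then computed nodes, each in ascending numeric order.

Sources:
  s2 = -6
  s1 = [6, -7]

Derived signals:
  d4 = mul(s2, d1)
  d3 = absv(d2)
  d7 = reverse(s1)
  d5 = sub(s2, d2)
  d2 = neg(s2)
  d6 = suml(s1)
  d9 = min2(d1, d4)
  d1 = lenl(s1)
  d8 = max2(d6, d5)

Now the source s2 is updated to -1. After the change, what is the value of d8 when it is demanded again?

First demand of the output computes:
  d2 = neg(-6) = 6
  d5 = sub(-6, 6) = -12
  d6 = suml([6, -7]) = -1
  d8 = max2(-1, -12) = -1

After the edit, cleaning proceeds:
  d2: a read changed (s2 -6->-1) — executes, giving 1.
  d5: a read changed (s2 -6->-1; d2 6->1) — executes, giving -2.
  d8: a read changed (d5 -12->-2) — executes, giving -1 — identical to its old value.

Demanding d8 again yields -1.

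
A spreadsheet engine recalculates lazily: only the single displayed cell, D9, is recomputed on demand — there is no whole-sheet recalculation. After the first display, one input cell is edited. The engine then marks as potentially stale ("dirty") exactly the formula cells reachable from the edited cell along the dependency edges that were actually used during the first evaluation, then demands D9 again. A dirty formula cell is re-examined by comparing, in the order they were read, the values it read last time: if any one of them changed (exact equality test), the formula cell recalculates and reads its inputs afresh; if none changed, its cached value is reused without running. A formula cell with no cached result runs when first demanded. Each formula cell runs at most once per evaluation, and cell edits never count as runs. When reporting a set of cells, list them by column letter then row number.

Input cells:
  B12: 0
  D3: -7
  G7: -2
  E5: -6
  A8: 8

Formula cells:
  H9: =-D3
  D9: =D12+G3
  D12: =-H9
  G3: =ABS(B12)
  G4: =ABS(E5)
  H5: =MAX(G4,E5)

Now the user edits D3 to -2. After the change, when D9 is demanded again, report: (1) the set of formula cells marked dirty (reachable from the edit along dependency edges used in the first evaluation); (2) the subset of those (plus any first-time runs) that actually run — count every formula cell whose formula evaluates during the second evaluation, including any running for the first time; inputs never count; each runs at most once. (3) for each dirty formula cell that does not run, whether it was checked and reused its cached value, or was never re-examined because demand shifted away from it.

First evaluation (everything demanded from the output):
  G3 = ABS(0) = 0
  H9 = -(-7) = 7
  D12 = -(7) = -7
  D9 = -7 + 0 = -7

Propagation after the edit:
  H9: runs — D3 -7->-2; result 2.
  D12: runs — H9 7->2; result -2.
  D9: runs — D12 -7->-2; result -2.

Marked dirty: D9, D12, H9.
Formula cells that run: D9, D12, H9 — 3 in total.
Every dirty formula cell ran.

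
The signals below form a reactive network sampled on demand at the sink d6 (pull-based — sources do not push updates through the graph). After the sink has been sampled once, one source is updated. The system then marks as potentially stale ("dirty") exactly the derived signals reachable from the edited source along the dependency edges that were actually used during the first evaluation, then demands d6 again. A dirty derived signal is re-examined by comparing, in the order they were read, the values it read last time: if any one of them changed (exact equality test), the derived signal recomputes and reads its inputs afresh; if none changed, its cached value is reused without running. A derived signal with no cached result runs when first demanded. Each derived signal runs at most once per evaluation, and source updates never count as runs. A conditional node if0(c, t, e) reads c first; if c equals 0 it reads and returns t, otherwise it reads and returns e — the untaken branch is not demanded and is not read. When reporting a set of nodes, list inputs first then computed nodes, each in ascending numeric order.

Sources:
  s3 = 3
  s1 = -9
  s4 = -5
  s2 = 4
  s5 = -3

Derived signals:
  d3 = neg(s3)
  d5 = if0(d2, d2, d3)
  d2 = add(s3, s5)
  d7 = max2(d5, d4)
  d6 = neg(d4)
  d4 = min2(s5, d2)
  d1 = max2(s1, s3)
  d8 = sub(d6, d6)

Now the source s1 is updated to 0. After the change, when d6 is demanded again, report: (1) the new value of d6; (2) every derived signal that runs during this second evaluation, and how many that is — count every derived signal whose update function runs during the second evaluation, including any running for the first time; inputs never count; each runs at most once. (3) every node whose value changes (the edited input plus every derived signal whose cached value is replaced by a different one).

Initial pass — values computed on the first demand:
  d2 = add(3, -3) = 0
  d4 = min2(-3, 0) = -3
  d6 = neg(-3) = 3

Second demand — change propagation:
  no demanded computation ever read s1, so the edit dirties nothing and nothing runs.

The important point: nothing the output needs ever reads s1, so the edit is invisible to it.

d6 now evaluates to 3.
Run set: none (0 run).
Changed values: s1.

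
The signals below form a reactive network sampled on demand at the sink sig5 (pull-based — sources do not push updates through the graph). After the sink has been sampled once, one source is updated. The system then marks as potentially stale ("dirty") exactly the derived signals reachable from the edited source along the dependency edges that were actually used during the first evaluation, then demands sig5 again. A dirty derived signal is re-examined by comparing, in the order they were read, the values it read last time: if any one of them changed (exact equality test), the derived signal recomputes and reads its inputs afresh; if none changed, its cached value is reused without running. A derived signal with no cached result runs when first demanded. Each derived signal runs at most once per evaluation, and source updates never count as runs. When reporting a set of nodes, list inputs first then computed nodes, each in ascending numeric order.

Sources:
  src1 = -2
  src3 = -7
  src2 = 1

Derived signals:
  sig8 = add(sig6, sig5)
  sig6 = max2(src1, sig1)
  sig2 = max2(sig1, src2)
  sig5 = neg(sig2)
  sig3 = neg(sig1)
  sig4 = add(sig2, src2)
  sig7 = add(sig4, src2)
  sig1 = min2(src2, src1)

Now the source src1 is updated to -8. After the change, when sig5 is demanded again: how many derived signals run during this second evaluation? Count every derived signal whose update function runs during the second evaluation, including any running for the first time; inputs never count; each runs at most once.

Initial pass — values computed on the first demand:
  sig1 = min2(1, -2) = -2
  sig2 = max2(-2, 1) = 1
  sig5 = neg(1) = -1

Second demand — change propagation:
  sig1: re-runs because src1 -2->-8; new result -8.
  sig2: re-runs because sig1 -2->-8; new result 1 (unchanged).
  sig5: re-examined; everything it read last time is the same (sig2 unchanged) — cache -1 kept, no run.

The important point: sig2 recomputes to an identical value, and the output ends up unchanged.

Run set: sig1, sig2 (2 run).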